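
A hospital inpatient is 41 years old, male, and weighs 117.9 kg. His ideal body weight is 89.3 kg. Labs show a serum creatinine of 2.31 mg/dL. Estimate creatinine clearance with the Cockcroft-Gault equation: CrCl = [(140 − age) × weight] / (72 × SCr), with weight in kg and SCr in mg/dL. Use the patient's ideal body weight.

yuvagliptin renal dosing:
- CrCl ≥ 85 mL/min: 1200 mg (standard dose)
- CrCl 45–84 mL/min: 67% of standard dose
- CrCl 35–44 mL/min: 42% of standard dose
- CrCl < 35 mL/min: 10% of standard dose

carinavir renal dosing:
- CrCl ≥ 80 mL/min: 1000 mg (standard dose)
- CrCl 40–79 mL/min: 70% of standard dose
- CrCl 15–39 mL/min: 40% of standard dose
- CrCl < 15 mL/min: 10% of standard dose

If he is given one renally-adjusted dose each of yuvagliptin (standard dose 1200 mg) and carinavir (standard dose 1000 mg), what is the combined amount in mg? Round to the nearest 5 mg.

CrCl = (140 − 41) × 89.3 / (72 × 2.31) = 8840.7 / 166.32 ≈ 53.2 mL/min
CrCl ≈ 53 mL/min.
yuvagliptin: 45–84 mL/min → 67% of 1200 mg = 804 mg.
carinavir: 40–79 mL/min → 70% of 1000 mg = 700 mg.
Total = 804 + 700 = 1504 mg.

1505 mg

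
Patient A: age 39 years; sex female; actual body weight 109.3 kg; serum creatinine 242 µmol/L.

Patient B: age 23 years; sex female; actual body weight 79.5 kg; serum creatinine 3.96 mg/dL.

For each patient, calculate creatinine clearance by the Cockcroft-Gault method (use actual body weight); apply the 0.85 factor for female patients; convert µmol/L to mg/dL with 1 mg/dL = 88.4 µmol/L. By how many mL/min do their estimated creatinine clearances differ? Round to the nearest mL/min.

20 mL/min

Patient A: SCr = 242 / 88.4 = 2.738 mg/dL
Patient A: CrCl = (140 − 39) × 109.3 / (72 × 2.738) × 0.85 = 11039.3 / 197.14 × 0.85 ≈ 47.6 mL/min
Patient B: CrCl = (140 − 23) × 79.5 / (72 × 3.96) × 0.85 = 9301.5 / 285.12 × 0.85 ≈ 27.7 mL/min
|47.6 − 27.7| = 19.9 mL/min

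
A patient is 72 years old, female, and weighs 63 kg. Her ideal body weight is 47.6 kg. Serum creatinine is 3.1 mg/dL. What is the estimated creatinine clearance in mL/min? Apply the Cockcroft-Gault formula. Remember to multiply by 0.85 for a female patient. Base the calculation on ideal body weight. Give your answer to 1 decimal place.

CrCl = (140 − 72) × 47.6 / (72 × 3.1) × 0.85 = 3236.8 / 223.20 × 0.85 ≈ 12.3 mL/min

12.3 mL/min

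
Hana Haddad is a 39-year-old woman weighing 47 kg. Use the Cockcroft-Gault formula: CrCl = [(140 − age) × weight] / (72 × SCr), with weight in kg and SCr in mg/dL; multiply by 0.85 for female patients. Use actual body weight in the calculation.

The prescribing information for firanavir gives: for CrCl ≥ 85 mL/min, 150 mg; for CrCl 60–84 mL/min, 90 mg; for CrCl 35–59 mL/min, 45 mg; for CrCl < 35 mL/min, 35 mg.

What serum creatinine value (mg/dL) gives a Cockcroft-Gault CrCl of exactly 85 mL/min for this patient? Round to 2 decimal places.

0.66 mg/dL

Standard dose requires CrCl ≥ 85 mL/min.
Set (140 − 39) × 47 × 0.85 / (72 × SCr) = 85
SCr = (140 − 39) × 47 × 0.85 / (72 × 85) = 0.659 mg/dL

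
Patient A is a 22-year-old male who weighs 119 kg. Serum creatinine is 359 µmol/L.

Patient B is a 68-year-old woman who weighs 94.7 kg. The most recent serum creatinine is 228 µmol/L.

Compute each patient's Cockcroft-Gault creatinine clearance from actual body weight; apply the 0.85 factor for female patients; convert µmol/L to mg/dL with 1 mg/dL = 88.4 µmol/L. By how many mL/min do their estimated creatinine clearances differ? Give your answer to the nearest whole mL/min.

Patient A: SCr = 359 / 88.4 = 4.061 mg/dL
Patient A: CrCl = (140 − 22) × 119 / (72 × 4.061) = 14042.0 / 292.39 ≈ 48.0 mL/min
Patient B: SCr = 228 / 88.4 = 2.579 mg/dL
Patient B: CrCl = (140 − 68) × 94.7 / (72 × 2.579) × 0.85 = 6818.4 / 185.69 × 0.85 ≈ 31.2 mL/min
|48.0 − 31.2| = 16.8 mL/min

17 mL/min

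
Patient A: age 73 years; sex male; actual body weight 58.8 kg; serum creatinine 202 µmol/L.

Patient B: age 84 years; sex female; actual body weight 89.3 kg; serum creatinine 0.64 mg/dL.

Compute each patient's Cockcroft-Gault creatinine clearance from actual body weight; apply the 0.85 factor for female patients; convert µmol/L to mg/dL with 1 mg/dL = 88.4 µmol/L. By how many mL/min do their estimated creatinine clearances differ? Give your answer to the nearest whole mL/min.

Patient A: SCr = 202 / 88.4 = 2.285 mg/dL
Patient A: CrCl = (140 − 73) × 58.8 / (72 × 2.285) = 3939.6 / 164.52 ≈ 23.9 mL/min
Patient B: CrCl = (140 − 84) × 89.3 / (72 × 0.64) × 0.85 = 5000.8 / 46.08 × 0.85 ≈ 92.2 mL/min
|23.9 − 92.2| = 68.3 mL/min

68 mL/min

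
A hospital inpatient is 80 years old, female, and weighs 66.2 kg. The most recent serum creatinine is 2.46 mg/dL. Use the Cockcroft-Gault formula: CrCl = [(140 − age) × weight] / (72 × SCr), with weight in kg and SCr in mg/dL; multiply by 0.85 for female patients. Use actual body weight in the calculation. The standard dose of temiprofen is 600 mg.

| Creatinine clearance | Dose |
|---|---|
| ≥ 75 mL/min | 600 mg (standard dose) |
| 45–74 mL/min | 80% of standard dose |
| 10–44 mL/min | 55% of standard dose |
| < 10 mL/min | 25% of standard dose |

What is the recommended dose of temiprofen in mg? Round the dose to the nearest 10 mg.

330 mg

CrCl = (140 − 80) × 66.2 / (72 × 2.46) × 0.85 = 3972.0 / 177.12 × 0.85 ≈ 19.1 mL/min
CrCl ≈ 19 mL/min → bracket 10–44 mL/min.
55% of 600 mg = 330 mg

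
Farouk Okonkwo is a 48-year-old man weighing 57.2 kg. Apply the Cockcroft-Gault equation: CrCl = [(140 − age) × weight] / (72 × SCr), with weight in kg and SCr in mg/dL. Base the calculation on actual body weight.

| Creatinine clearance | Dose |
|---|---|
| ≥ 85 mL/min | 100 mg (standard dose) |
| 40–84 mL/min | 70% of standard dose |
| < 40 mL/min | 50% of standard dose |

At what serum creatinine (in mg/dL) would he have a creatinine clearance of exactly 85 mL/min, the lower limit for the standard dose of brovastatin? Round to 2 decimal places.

Standard dose requires CrCl ≥ 85 mL/min.
Set (140 − 48) × 57.2 / (72 × SCr) = 85
SCr = (140 − 48) × 57.2 / (72 × 85) = 0.860 mg/dL

0.86 mg/dL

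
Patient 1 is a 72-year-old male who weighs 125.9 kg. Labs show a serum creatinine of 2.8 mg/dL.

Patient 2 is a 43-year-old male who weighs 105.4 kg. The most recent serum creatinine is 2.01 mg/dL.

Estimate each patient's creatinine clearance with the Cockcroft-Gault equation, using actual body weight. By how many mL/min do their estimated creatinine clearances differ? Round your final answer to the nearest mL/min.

Patient 1: CrCl = (140 − 72) × 125.9 / (72 × 2.8) = 8561.2 / 201.60 ≈ 42.5 mL/min
Patient 2: CrCl = (140 − 43) × 105.4 / (72 × 2.01) = 10223.8 / 144.72 ≈ 70.6 mL/min
|42.5 − 70.6| = 28.1 mL/min

28 mL/min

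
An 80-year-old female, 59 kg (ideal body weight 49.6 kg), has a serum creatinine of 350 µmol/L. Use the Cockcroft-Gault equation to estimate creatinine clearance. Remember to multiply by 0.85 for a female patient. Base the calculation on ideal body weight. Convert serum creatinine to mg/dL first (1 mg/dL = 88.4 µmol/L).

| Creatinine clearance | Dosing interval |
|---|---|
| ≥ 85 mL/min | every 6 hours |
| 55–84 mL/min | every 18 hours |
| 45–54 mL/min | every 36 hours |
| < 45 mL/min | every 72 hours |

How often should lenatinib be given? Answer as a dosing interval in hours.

SCr = 350 / 88.4 = 3.959 mg/dL
CrCl = (140 − 80) × 49.6 / (72 × 3.959) × 0.85 = 2976.0 / 285.05 × 0.85 ≈ 8.9 mL/min
CrCl ≈ 9 mL/min → bracket < 45 mL/min → every 72 hours.

every 72 hours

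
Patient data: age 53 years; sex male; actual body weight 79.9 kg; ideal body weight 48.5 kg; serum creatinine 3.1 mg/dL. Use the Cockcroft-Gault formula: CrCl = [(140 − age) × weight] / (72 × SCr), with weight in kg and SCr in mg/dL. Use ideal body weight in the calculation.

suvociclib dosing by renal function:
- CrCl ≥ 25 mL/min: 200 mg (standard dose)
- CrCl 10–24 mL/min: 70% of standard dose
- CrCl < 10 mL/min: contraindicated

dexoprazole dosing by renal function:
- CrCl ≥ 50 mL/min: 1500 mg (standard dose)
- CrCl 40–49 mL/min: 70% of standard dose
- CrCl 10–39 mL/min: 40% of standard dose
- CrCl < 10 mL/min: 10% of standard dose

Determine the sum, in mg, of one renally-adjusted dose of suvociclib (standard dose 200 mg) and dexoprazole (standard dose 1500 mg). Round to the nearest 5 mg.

740 mg

CrCl = (140 − 53) × 48.5 / (72 × 3.1) = 4219.5 / 223.20 ≈ 18.9 mL/min
CrCl ≈ 19 mL/min.
suvociclib: 10–24 mL/min → 70% of 200 mg = 140 mg.
dexoprazole: 10–39 mL/min → 40% of 1500 mg = 600 mg.
Total = 140 + 600 = 740 mg.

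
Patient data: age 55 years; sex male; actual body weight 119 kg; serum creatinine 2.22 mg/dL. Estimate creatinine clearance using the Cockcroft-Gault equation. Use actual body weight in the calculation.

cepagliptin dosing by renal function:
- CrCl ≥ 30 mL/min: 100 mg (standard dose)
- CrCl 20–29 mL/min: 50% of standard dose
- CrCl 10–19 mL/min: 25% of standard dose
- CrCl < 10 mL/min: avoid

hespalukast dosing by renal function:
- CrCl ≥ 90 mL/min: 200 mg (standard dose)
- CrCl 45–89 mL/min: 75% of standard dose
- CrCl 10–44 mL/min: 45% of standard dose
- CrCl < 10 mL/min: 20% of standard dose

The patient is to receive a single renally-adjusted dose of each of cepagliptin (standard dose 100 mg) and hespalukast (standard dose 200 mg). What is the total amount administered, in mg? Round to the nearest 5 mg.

250 mg

CrCl = (140 − 55) × 119 / (72 × 2.22) = 10115.0 / 159.84 ≈ 63.3 mL/min
CrCl ≈ 63 mL/min.
cepagliptin: ≥ 30 mL/min → 100% of 100 mg = 100 mg.
hespalukast: 45–89 mL/min → 75% of 200 mg = 150 mg.
Total = 100 + 150 = 250 mg.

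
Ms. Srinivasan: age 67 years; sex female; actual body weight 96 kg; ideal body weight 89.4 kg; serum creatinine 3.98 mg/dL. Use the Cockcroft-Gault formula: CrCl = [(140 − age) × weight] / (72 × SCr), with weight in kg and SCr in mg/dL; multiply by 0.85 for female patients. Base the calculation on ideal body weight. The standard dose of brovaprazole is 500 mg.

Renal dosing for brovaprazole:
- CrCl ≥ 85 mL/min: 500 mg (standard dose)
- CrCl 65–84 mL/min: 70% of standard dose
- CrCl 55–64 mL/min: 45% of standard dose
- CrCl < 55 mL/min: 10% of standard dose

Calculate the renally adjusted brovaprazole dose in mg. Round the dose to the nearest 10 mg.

CrCl = (140 − 67) × 89.4 / (72 × 3.98) × 0.85 = 6526.2 / 286.56 × 0.85 ≈ 19.4 mL/min
CrCl ≈ 19 mL/min → bracket < 55 mL/min.
10% of 500 mg = 50 mg

50 mg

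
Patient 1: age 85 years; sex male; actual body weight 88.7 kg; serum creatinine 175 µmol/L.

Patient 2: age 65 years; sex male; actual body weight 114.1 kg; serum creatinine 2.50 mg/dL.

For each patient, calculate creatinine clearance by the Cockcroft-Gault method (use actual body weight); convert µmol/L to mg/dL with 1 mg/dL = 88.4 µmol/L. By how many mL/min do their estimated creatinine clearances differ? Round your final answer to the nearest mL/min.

Patient 1: SCr = 175 / 88.4 = 1.98 mg/dL
Patient 1: CrCl = (140 − 85) × 88.7 / (72 × 1.98) = 4878.5 / 142.56 ≈ 34.2 mL/min
Patient 2: CrCl = (140 − 65) × 114.1 / (72 × 2.5) = 8557.5 / 180.00 ≈ 47.5 mL/min
|34.2 − 47.5| = 13.3 mL/min

13 mL/min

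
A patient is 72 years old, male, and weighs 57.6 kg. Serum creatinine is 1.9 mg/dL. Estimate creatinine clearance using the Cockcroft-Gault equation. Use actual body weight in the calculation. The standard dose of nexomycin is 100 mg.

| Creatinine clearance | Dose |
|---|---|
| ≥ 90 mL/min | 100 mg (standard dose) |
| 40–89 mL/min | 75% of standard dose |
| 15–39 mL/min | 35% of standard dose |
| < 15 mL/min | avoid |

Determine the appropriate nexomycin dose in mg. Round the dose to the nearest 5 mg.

CrCl = (140 − 72) × 57.6 / (72 × 1.9) = 3916.8 / 136.80 ≈ 28.6 mL/min
CrCl ≈ 29 mL/min → bracket 15–39 mL/min.
35% of 100 mg = 35 mg

35 mg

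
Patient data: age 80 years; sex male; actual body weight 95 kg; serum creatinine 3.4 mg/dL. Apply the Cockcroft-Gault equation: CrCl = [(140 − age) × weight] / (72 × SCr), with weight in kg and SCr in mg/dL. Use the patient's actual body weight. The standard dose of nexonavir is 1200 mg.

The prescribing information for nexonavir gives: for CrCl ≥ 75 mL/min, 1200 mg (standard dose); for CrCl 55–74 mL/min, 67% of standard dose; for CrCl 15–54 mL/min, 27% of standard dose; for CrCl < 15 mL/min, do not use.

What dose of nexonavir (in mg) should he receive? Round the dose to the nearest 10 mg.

320 mg

CrCl = (140 − 80) × 95 / (72 × 3.4) = 5700.0 / 244.80 ≈ 23.3 mL/min
CrCl ≈ 23 mL/min → bracket 15–54 mL/min.
27% of 1200 mg = 324 mg → 320 mg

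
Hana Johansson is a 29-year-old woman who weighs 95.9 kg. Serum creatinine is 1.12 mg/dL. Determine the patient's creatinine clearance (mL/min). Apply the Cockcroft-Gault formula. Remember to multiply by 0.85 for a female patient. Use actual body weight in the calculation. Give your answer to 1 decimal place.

112.2 mL/min

CrCl = (140 − 29) × 95.9 / (72 × 1.12) × 0.85 = 10644.9 / 80.64 × 0.85 ≈ 112.2 mL/min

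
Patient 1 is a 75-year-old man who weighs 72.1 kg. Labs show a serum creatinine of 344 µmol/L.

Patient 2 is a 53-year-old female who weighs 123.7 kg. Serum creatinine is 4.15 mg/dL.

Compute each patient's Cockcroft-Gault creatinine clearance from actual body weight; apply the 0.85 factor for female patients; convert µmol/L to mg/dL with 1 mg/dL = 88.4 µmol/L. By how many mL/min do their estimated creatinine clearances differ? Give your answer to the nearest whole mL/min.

Patient 1: SCr = 344 / 88.4 = 3.891 mg/dL
Patient 1: CrCl = (140 − 75) × 72.1 / (72 × 3.891) = 4686.5 / 280.15 ≈ 16.7 mL/min
Patient 2: CrCl = (140 − 53) × 123.7 / (72 × 4.15) × 0.85 = 10761.9 / 298.80 × 0.85 ≈ 30.6 mL/min
|16.7 − 30.6| = 13.9 mL/min

14 mL/min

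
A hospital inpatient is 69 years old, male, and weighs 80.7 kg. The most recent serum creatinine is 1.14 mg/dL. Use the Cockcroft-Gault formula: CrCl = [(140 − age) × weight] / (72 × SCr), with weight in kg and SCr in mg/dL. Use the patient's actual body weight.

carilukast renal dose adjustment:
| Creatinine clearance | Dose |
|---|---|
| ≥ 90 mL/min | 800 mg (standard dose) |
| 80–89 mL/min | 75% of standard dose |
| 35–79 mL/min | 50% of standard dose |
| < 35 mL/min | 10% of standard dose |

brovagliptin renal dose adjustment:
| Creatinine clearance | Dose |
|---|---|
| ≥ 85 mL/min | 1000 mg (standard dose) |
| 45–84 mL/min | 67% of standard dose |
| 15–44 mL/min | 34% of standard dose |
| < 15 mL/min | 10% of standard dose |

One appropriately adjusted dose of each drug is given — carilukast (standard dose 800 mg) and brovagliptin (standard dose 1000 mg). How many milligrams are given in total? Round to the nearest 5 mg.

1070 mg

CrCl = (140 − 69) × 80.7 / (72 × 1.14) = 5729.7 / 82.08 ≈ 69.8 mL/min
CrCl ≈ 70 mL/min.
carilukast: 35–79 mL/min → 50% of 800 mg = 400 mg.
brovagliptin: 45–84 mL/min → 67% of 1000 mg = 670 mg.
Total = 400 + 670 = 1070 mg.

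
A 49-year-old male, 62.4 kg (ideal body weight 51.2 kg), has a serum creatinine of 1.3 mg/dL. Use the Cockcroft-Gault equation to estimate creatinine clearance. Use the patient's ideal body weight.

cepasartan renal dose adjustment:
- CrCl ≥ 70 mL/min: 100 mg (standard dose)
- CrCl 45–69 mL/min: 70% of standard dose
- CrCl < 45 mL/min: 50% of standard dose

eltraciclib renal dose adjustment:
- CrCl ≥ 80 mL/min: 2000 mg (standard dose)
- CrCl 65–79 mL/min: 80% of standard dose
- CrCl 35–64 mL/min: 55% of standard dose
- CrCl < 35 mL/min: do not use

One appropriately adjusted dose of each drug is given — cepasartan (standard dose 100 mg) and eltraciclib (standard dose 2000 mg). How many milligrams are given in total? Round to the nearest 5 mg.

1170 mg

CrCl = (140 − 49) × 51.2 / (72 × 1.3) = 4659.2 / 93.60 ≈ 49.8 mL/min
CrCl ≈ 50 mL/min.
cepasartan: 45–69 mL/min → 70% of 100 mg = 70 mg.
eltraciclib: 35–64 mL/min → 55% of 2000 mg = 1100 mg.
Total = 70 + 1100 = 1170 mg.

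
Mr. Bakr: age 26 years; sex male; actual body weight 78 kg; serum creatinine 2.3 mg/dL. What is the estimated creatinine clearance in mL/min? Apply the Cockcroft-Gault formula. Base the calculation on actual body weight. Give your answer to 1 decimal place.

53.7 mL/min

CrCl = (140 − 26) × 78 / (72 × 2.3) = 8892.0 / 165.60 ≈ 53.7 mL/min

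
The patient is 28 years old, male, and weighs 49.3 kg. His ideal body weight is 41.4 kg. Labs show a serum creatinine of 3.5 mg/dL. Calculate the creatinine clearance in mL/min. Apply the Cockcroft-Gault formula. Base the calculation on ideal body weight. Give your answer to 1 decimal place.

CrCl = (140 − 28) × 41.4 / (72 × 3.5) = 4636.8 / 252.00 ≈ 18.4 mL/min

18.4 mL/min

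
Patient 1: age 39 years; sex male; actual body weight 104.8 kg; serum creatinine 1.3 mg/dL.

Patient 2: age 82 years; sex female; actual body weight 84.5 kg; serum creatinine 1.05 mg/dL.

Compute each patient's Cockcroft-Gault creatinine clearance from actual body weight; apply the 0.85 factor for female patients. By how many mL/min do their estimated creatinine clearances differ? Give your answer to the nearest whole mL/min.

Patient 1: CrCl = (140 − 39) × 104.8 / (72 × 1.3) = 10584.8 / 93.60 ≈ 113.1 mL/min
Patient 2: CrCl = (140 − 82) × 84.5 / (72 × 1.05) × 0.85 = 4901.0 / 75.60 × 0.85 ≈ 55.1 mL/min
|113.1 − 55.1| = 58.0 mL/min

58 mL/min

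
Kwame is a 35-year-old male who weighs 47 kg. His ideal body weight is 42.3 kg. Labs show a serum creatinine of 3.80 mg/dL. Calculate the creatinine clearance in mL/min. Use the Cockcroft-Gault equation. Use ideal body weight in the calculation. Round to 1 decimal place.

CrCl = (140 − 35) × 42.3 / (72 × 3.8) = 4441.5 / 273.60 ≈ 16.2 mL/min

16.2 mL/min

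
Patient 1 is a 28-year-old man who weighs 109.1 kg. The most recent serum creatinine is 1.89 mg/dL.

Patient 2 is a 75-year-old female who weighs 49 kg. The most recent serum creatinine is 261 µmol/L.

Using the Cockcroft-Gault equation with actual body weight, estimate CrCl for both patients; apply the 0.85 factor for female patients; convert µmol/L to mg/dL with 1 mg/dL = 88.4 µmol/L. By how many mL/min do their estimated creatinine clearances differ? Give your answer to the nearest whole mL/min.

77 mL/min

Patient 1: CrCl = (140 − 28) × 109.1 / (72 × 1.89) = 12219.2 / 136.08 ≈ 89.8 mL/min
Patient 2: SCr = 261 / 88.4 = 2.952 mg/dL
Patient 2: CrCl = (140 − 75) × 49 / (72 × 2.952) × 0.85 = 3185.0 / 212.54 × 0.85 ≈ 12.7 mL/min
|89.8 − 12.7| = 77.1 mL/min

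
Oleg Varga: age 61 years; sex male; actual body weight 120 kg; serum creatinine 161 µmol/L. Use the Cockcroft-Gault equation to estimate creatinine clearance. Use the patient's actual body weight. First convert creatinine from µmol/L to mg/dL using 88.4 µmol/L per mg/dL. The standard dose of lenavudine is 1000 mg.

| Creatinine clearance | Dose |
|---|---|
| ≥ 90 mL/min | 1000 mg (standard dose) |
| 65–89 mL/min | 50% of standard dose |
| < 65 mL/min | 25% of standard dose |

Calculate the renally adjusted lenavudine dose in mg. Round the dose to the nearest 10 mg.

SCr = 161 / 88.4 = 1.821 mg/dL
CrCl = (140 − 61) × 120 / (72 × 1.821) = 9480.0 / 131.11 ≈ 72.3 mL/min
CrCl ≈ 72 mL/min → bracket 65–89 mL/min.
50% of 1000 mg = 500 mg

500 mg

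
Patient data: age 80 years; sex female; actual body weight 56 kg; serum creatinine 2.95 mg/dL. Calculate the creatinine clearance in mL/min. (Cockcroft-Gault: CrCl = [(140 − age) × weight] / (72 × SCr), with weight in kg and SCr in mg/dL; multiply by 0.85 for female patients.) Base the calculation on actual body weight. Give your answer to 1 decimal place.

13.4 mL/min

CrCl = (140 − 80) × 56 / (72 × 2.95) × 0.85 = 3360.0 / 212.40 × 0.85 ≈ 13.4 mL/min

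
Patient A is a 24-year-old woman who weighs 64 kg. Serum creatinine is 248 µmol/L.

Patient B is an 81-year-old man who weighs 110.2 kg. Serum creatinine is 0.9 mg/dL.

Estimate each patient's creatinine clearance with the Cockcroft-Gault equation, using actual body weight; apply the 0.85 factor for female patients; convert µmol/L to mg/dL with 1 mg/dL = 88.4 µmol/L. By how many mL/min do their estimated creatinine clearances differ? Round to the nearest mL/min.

69 mL/min

Patient A: SCr = 248 / 88.4 = 2.805 mg/dL
Patient A: CrCl = (140 − 24) × 64 / (72 × 2.805) × 0.85 = 7424.0 / 201.96 × 0.85 ≈ 31.2 mL/min
Patient B: CrCl = (140 − 81) × 110.2 / (72 × 0.9) = 6501.8 / 64.80 ≈ 100.3 mL/min
|31.2 − 100.3| = 69.1 mL/min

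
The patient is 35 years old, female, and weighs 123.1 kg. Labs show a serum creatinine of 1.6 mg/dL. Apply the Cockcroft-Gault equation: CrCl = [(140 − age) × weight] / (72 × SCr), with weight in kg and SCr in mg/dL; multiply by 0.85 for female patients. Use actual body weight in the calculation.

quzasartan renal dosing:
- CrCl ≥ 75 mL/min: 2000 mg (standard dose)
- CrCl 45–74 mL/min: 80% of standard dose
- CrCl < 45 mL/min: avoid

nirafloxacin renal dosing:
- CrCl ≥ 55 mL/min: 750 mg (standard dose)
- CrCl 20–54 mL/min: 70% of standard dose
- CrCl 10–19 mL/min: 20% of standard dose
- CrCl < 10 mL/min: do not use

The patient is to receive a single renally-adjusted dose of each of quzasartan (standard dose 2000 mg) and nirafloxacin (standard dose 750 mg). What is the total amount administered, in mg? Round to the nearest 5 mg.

2750 mg

CrCl = (140 − 35) × 123.1 / (72 × 1.6) × 0.85 = 12925.5 / 115.20 × 0.85 ≈ 95.4 mL/min
CrCl ≈ 95 mL/min.
quzasartan: ≥ 75 mL/min → 100% of 2000 mg = 2000 mg.
nirafloxacin: ≥ 55 mL/min → 100% of 750 mg = 750 mg.
Total = 2000 + 750 = 2750 mg.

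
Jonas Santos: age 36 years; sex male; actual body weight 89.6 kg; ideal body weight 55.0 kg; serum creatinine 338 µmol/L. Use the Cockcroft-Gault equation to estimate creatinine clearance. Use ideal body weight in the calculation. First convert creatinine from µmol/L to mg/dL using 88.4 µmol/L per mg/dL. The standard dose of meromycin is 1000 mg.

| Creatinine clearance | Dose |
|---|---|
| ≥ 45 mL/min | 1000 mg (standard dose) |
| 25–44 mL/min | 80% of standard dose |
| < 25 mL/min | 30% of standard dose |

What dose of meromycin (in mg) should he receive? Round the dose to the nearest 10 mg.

300 mg

SCr = 338 / 88.4 = 3.824 mg/dL
CrCl = (140 − 36) × 55 / (72 × 3.824) = 5720.0 / 275.33 ≈ 20.8 mL/min
CrCl ≈ 21 mL/min → bracket < 25 mL/min.
30% of 1000 mg = 300 mg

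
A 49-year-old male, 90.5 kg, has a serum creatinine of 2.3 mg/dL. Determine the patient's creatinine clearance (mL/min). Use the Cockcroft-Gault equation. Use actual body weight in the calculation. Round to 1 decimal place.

CrCl = (140 − 49) × 90.5 / (72 × 2.3) = 8235.5 / 165.60 ≈ 49.7 mL/min

49.7 mL/min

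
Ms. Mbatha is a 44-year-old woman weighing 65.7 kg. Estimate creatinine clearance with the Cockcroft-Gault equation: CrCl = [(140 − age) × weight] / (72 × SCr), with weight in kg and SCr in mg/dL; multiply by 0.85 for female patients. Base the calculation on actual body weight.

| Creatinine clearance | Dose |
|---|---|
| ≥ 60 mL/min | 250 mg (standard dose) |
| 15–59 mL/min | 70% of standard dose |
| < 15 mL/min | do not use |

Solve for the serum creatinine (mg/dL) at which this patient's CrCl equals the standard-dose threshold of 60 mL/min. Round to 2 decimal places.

1.24 mg/dL

Standard dose requires CrCl ≥ 60 mL/min.
Set (140 − 44) × 65.7 × 0.85 / (72 × SCr) = 60
SCr = (140 − 44) × 65.7 × 0.85 / (72 × 60) = 1.241 mg/dL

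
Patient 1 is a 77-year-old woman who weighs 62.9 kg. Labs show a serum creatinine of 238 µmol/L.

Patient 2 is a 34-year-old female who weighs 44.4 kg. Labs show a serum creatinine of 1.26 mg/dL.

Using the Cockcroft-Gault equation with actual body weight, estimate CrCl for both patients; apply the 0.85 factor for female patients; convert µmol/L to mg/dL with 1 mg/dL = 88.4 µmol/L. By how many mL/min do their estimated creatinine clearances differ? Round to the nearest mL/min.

27 mL/min

Patient 1: SCr = 238 / 88.4 = 2.692 mg/dL
Patient 1: CrCl = (140 − 77) × 62.9 / (72 × 2.692) × 0.85 = 3962.7 / 193.82 × 0.85 ≈ 17.4 mL/min
Patient 2: CrCl = (140 − 34) × 44.4 / (72 × 1.26) × 0.85 = 4706.4 / 90.72 × 0.85 ≈ 44.1 mL/min
|17.4 − 44.1| = 26.7 mL/min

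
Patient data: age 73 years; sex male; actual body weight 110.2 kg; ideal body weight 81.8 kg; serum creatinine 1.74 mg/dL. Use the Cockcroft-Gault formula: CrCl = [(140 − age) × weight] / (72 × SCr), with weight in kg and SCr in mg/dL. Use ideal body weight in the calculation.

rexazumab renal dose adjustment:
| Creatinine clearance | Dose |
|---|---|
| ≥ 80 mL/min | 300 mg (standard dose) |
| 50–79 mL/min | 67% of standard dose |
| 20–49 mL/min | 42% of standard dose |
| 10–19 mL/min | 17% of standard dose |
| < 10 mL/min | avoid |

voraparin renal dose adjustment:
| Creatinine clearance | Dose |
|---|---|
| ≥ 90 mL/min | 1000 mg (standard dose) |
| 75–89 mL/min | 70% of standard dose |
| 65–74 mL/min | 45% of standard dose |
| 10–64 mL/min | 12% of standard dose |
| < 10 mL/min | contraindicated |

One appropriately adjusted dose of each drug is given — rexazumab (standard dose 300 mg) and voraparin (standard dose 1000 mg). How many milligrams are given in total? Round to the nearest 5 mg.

245 mg

CrCl = (140 − 73) × 81.8 / (72 × 1.74) = 5480.6 / 125.28 ≈ 43.7 mL/min
CrCl ≈ 44 mL/min.
rexazumab: 20–49 mL/min → 42% of 300 mg = 126 mg.
voraparin: 10–64 mL/min → 12% of 1000 mg = 120 mg.
Total = 126 + 120 = 246 mg.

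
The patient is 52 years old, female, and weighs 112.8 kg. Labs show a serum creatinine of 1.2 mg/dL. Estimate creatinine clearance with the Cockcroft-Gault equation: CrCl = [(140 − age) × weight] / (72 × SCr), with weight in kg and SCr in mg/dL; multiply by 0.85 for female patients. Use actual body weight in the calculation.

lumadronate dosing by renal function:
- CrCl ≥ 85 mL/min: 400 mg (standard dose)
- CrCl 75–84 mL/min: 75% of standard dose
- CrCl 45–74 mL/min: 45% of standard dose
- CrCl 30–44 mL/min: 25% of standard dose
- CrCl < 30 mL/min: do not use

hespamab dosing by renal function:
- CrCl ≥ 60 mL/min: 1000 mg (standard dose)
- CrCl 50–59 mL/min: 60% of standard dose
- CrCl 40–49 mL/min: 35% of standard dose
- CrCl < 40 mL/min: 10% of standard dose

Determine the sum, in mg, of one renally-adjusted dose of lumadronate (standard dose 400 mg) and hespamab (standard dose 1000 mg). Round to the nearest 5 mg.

CrCl = (140 − 52) × 112.8 / (72 × 1.2) × 0.85 = 9926.4 / 86.40 × 0.85 ≈ 97.7 mL/min
CrCl ≈ 98 mL/min.
lumadronate: ≥ 85 mL/min → 100% of 400 mg = 400 mg.
hespamab: ≥ 60 mL/min → 100% of 1000 mg = 1000 mg.
Total = 400 + 1000 = 1400 mg.

1400 mg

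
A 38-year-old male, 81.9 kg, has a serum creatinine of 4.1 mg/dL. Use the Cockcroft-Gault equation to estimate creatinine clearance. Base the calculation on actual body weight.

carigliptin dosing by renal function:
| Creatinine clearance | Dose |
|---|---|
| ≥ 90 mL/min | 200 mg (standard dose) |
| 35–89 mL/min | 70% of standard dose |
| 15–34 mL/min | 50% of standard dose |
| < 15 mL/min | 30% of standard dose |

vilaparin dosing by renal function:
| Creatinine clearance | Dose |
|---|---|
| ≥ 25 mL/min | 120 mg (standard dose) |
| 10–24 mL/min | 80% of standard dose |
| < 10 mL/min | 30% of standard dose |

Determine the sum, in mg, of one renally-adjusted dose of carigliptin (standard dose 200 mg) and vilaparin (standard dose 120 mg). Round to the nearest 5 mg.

220 mg

CrCl = (140 − 38) × 81.9 / (72 × 4.1) = 8353.8 / 295.20 ≈ 28.3 mL/min
CrCl ≈ 28 mL/min.
carigliptin: 15–34 mL/min → 50% of 200 mg = 100 mg.
vilaparin: ≥ 25 mL/min → 100% of 120 mg = 120 mg.
Total = 100 + 120 = 220 mg.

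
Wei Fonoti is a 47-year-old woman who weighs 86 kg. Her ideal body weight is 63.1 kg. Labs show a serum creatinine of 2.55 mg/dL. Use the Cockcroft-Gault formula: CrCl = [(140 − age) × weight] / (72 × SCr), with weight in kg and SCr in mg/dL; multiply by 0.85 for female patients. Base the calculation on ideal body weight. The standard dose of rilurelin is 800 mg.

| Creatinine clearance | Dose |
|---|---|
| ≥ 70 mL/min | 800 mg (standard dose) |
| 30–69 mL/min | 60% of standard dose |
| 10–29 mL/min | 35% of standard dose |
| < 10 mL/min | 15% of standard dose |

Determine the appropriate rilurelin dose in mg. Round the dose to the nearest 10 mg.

280 mg

CrCl = (140 − 47) × 63.1 / (72 × 2.55) × 0.85 = 5868.3 / 183.60 × 0.85 ≈ 27.2 mL/min
CrCl ≈ 27 mL/min → bracket 10–29 mL/min.
35% of 800 mg = 280 mg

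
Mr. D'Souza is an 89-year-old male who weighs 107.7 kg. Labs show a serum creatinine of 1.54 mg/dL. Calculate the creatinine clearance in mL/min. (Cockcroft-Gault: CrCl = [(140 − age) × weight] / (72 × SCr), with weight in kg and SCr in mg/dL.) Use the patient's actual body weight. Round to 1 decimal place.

49.5 mL/min

CrCl = (140 − 89) × 107.7 / (72 × 1.54) = 5492.7 / 110.88 ≈ 49.5 mL/min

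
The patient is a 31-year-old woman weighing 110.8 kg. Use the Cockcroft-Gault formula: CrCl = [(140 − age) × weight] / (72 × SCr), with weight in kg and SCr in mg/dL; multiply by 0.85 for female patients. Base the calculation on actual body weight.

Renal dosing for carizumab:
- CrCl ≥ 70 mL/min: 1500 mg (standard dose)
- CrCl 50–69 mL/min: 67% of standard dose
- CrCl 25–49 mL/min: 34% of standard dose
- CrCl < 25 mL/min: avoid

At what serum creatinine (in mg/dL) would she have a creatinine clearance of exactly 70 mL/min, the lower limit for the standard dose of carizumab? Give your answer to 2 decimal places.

2.04 mg/dL

Standard dose requires CrCl ≥ 70 mL/min.
Set (140 − 31) × 110.8 × 0.85 / (72 × SCr) = 70
SCr = (140 − 31) × 110.8 × 0.85 / (72 × 70) = 2.037 mg/dL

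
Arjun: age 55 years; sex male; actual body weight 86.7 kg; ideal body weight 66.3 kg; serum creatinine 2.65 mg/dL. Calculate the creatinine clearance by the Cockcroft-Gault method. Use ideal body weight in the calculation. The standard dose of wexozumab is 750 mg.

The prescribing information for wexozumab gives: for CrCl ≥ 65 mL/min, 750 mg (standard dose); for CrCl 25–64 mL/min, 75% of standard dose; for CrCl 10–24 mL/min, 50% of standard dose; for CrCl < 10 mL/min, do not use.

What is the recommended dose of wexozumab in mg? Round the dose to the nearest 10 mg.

CrCl = (140 − 55) × 66.3 / (72 × 2.65) = 5635.5 / 190.80 ≈ 29.5 mL/min
CrCl ≈ 30 mL/min → bracket 25–64 mL/min.
75% of 750 mg = 562.5 mg → 560 mg

560 mg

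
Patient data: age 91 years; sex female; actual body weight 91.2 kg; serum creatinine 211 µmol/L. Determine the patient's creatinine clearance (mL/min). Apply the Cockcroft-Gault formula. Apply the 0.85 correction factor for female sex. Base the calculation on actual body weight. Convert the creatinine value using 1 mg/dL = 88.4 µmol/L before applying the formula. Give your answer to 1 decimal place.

22.1 mL/min

SCr = 211 / 88.4 = 2.387 mg/dL
CrCl = (140 − 91) × 91.2 / (72 × 2.387) × 0.85 = 4468.8 / 171.86 × 0.85 ≈ 22.1 mL/min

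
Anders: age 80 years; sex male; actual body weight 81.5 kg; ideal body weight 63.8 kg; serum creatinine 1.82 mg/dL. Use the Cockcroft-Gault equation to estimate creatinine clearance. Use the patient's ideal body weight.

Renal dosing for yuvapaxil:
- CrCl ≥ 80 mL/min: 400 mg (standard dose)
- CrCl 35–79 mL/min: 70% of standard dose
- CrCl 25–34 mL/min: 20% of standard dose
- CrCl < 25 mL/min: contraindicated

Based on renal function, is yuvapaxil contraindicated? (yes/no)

no

CrCl = (140 − 80) × 63.8 / (72 × 1.82) = 3828.0 / 131.04 ≈ 29.2 mL/min
CrCl ≈ 29 mL/min, which is ≥ 25 mL/min.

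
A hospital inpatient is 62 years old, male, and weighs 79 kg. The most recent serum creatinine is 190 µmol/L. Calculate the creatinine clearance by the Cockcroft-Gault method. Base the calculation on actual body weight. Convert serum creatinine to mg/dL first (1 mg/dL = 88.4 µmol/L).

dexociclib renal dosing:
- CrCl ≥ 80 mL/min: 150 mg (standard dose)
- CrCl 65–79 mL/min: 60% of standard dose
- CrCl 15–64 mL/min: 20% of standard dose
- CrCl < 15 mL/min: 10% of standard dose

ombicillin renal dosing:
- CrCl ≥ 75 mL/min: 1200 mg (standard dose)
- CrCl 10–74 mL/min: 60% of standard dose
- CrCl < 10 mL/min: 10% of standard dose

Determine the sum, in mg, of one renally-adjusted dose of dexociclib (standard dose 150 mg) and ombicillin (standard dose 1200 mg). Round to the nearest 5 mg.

SCr = 190 / 88.4 = 2.149 mg/dL
CrCl = (140 − 62) × 79 / (72 × 2.149) = 6162.0 / 154.73 ≈ 39.8 mL/min
CrCl ≈ 40 mL/min.
dexociclib: 15–64 mL/min → 20% of 150 mg = 30 mg.
ombicillin: 10–74 mL/min → 60% of 1200 mg = 720 mg.
Total = 30 + 720 = 750 mg.

750 mg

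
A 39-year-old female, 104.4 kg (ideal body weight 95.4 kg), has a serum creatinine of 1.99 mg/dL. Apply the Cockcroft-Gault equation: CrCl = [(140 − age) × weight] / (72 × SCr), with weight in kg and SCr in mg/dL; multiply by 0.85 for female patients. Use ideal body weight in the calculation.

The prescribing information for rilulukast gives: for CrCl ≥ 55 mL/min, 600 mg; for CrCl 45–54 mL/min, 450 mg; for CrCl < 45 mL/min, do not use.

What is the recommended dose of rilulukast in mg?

CrCl = (140 − 39) × 95.4 / (72 × 1.99) × 0.85 = 9635.4 / 143.28 × 0.85 ≈ 57.2 mL/min
CrCl ≈ 57 mL/min → bracket ≥ 55 mL/min.
Dose for this bracket: 600 mg.

600 mg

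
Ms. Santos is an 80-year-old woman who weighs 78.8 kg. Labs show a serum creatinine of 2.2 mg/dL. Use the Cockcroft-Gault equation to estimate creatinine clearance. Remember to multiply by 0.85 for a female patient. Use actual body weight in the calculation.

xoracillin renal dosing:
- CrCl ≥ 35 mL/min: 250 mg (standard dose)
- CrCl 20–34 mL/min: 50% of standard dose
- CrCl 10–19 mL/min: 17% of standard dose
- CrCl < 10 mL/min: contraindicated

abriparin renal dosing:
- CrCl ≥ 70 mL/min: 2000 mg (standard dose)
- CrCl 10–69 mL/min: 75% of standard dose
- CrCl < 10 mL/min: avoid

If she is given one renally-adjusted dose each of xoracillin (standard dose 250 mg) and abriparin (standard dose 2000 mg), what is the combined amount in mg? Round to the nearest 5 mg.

1625 mg

CrCl = (140 − 80) × 78.8 / (72 × 2.2) × 0.85 = 4728.0 / 158.40 × 0.85 ≈ 25.4 mL/min
CrCl ≈ 25 mL/min.
xoracillin: 20–34 mL/min → 50% of 250 mg = 125 mg.
abriparin: 10–69 mL/min → 75% of 2000 mg = 1500 mg.
Total = 125 + 1500 = 1625 mg.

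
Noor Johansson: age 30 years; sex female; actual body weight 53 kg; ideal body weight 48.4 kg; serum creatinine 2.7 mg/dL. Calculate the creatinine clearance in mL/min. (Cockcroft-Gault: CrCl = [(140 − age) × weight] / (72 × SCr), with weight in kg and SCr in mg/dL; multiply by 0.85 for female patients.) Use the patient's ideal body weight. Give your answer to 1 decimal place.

23.3 mL/min

CrCl = (140 − 30) × 48.4 / (72 × 2.7) × 0.85 = 5324.0 / 194.40 × 0.85 ≈ 23.3 mL/min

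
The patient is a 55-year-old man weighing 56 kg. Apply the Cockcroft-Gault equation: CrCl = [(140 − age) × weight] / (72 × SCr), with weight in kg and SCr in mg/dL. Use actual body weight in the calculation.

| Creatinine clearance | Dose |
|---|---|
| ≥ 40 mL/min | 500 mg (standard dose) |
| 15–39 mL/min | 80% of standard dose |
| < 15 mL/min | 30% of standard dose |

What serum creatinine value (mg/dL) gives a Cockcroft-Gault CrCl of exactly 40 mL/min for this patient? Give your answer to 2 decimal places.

1.65 mg/dL

Standard dose requires CrCl ≥ 40 mL/min.
Set (140 − 55) × 56 / (72 × SCr) = 40
SCr = (140 − 55) × 56 / (72 × 40) = 1.653 mg/dL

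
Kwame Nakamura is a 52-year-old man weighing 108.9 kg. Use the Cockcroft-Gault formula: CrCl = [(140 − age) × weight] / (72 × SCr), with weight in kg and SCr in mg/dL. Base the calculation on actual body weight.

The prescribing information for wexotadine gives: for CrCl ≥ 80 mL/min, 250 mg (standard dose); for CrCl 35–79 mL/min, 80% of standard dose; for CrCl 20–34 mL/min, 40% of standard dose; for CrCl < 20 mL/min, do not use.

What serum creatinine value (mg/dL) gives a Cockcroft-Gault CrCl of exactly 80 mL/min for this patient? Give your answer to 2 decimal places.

1.66 mg/dL

Standard dose requires CrCl ≥ 80 mL/min.
Set (140 − 52) × 108.9 / (72 × SCr) = 80
SCr = (140 − 52) × 108.9 / (72 × 80) = 1.664 mg/dL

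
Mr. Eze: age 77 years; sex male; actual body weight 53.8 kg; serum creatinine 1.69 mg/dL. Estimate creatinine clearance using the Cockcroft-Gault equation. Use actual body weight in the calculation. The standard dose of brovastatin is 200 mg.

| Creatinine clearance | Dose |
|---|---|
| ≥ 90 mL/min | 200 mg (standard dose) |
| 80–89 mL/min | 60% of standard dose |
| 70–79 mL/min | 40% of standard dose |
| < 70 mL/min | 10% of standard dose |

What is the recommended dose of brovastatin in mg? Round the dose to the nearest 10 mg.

20 mg

CrCl = (140 − 77) × 53.8 / (72 × 1.69) = 3389.4 / 121.68 ≈ 27.9 mL/min
CrCl ≈ 28 mL/min → bracket < 70 mL/min.
10% of 200 mg = 20 mg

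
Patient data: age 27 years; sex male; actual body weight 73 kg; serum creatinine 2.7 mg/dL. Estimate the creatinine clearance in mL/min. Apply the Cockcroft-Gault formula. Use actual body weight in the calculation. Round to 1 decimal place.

42.4 mL/min

CrCl = (140 − 27) × 73 / (72 × 2.7) = 8249.0 / 194.40 ≈ 42.4 mL/min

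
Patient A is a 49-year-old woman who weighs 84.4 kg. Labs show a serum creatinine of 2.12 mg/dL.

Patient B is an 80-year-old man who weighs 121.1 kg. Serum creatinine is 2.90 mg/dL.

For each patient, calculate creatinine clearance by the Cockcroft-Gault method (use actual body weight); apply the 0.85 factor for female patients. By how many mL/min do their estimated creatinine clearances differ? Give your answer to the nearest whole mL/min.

Patient A: CrCl = (140 − 49) × 84.4 / (72 × 2.12) × 0.85 = 7680.4 / 152.64 × 0.85 ≈ 42.8 mL/min
Patient B: CrCl = (140 − 80) × 121.1 / (72 × 2.9) = 7266.0 / 208.80 ≈ 34.8 mL/min
|42.8 − 34.8| = 8.0 mL/min

8 mL/min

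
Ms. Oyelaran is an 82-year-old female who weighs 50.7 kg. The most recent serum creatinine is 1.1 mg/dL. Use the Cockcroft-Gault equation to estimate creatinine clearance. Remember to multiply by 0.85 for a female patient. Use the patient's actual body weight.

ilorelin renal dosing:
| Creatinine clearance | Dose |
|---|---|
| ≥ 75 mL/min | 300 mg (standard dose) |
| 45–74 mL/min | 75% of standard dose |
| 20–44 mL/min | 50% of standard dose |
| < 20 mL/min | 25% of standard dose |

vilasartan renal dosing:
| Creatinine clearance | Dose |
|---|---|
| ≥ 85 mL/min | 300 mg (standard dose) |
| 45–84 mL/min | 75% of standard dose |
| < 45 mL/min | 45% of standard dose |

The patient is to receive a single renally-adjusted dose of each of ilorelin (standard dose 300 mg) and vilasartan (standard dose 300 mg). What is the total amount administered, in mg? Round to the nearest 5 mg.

CrCl = (140 − 82) × 50.7 / (72 × 1.1) × 0.85 = 2940.6 / 79.20 × 0.85 ≈ 31.6 mL/min
CrCl ≈ 32 mL/min.
ilorelin: 20–44 mL/min → 50% of 300 mg = 150 mg.
vilasartan: < 45 mL/min → 45% of 300 mg = 135 mg.
Total = 150 + 135 = 285 mg.

285 mg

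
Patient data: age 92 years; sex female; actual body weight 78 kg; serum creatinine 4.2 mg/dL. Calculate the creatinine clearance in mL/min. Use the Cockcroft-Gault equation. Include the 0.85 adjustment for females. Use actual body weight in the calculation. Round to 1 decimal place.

10.5 mL/min

CrCl = (140 − 92) × 78 / (72 × 4.2) × 0.85 = 3744.0 / 302.40 × 0.85 ≈ 10.5 mL/min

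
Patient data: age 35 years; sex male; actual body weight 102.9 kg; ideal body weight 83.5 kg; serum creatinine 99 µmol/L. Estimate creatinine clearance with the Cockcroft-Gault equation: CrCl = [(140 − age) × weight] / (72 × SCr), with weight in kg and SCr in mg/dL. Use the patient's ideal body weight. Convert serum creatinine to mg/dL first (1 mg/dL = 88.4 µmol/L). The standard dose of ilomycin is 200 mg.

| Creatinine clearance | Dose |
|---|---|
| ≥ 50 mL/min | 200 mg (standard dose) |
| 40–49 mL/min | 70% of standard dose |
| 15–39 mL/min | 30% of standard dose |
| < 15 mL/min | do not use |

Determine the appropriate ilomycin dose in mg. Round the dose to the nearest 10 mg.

SCr = 99 / 88.4 = 1.12 mg/dL
CrCl = (140 − 35) × 83.5 / (72 × 1.12) = 8767.5 / 80.64 ≈ 108.7 mL/min
CrCl ≈ 109 mL/min → bracket ≥ 50 mL/min.
100% of 200 mg = 200 mg

200 mg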